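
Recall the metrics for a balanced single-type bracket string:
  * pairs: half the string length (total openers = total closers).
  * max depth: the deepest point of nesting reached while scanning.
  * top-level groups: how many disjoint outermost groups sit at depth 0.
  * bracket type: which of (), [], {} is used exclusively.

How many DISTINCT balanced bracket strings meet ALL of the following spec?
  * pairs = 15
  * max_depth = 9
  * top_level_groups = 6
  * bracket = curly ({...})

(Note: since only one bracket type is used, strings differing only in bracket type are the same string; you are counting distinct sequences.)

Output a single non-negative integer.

Spec: pairs=15 depth=9 groups=6
Count(depth <= 9) = 326870
Count(depth <= 8) = 326750
Count(depth == 9) = 326870 - 326750 = 120

Answer: 120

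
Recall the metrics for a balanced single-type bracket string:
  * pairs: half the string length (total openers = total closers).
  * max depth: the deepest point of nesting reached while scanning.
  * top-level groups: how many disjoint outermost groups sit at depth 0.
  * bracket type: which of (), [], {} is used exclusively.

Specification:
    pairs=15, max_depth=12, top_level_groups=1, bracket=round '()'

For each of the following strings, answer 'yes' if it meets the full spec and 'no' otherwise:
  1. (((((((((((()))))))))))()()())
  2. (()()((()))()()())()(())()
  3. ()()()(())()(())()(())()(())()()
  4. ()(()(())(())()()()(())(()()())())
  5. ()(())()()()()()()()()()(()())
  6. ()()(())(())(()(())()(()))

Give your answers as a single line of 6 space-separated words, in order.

Answer: yes no no no no no

Derivation:
String 1 '(((((((((((()))))))))))()()())': depth seq [1 2 3 4 5 6 7 8 9 10 11 12 11 10 9 8 7 6 5 4 3 2 1 2 1 2 1 2 1 0]
  -> pairs=15 depth=12 groups=1 -> yes
String 2 '(()()((()))()()())()(())()': depth seq [1 2 1 2 1 2 3 4 3 2 1 2 1 2 1 2 1 0 1 0 1 2 1 0 1 0]
  -> pairs=13 depth=4 groups=4 -> no
String 3 '()()()(())()(())()(())()(())()()': depth seq [1 0 1 0 1 0 1 2 1 0 1 0 1 2 1 0 1 0 1 2 1 0 1 0 1 2 1 0 1 0 1 0]
  -> pairs=16 depth=2 groups=12 -> no
String 4 '()(()(())(())()()()(())(()()())())': depth seq [1 0 1 2 1 2 3 2 1 2 3 2 1 2 1 2 1 2 1 2 3 2 1 2 3 2 3 2 3 2 1 2 1 0]
  -> pairs=17 depth=3 groups=2 -> no
String 5 '()(())()()()()()()()()()(()())': depth seq [1 0 1 2 1 0 1 0 1 0 1 0 1 0 1 0 1 0 1 0 1 0 1 0 1 2 1 2 1 0]
  -> pairs=15 depth=2 groups=12 -> no
String 6 '()()(())(())(()(())()(()))': depth seq [1 0 1 0 1 2 1 0 1 2 1 0 1 2 1 2 3 2 1 2 1 2 3 2 1 0]
  -> pairs=13 depth=3 groups=5 -> no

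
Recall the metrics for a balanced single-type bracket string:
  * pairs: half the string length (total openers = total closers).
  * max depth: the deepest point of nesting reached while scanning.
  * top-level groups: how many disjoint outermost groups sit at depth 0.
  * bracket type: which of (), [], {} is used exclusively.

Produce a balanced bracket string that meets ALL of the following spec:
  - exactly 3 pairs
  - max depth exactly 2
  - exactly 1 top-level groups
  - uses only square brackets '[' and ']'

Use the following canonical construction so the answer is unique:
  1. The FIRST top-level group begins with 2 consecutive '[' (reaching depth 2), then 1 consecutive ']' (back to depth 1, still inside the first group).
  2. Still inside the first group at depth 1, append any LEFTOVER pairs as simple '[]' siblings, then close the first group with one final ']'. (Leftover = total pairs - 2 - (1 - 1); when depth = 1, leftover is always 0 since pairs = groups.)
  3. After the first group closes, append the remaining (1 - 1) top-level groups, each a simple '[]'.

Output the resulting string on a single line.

Spec: pairs=3 depth=2 groups=1
Leftover pairs = 3 - 2 - (1-1) = 1
First group: deep chain of depth 2 + 1 sibling pairs
Remaining 0 groups: simple '[]' each

Answer: [[][]]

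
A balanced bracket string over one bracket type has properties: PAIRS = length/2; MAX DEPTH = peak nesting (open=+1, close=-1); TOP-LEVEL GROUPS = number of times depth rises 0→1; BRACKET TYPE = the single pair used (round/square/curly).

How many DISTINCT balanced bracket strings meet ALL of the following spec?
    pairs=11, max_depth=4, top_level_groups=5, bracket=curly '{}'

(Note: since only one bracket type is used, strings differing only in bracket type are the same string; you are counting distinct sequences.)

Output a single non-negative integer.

Answer: 1225

Derivation:
Spec: pairs=11 depth=4 groups=5
Count(depth <= 4) = 3195
Count(depth <= 3) = 1970
Count(depth == 4) = 3195 - 1970 = 1225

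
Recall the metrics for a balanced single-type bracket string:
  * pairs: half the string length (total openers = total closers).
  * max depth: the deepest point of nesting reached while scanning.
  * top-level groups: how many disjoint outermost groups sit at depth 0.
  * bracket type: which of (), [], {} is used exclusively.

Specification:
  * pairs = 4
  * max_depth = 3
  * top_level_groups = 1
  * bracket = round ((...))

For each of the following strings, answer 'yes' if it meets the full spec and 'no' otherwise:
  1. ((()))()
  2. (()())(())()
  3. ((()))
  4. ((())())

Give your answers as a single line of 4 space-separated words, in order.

Answer: no no no yes

Derivation:
String 1 '((()))()': depth seq [1 2 3 2 1 0 1 0]
  -> pairs=4 depth=3 groups=2 -> no
String 2 '(()())(())()': depth seq [1 2 1 2 1 0 1 2 1 0 1 0]
  -> pairs=6 depth=2 groups=3 -> no
String 3 '((()))': depth seq [1 2 3 2 1 0]
  -> pairs=3 depth=3 groups=1 -> no
String 4 '((())())': depth seq [1 2 3 2 1 2 1 0]
  -> pairs=4 depth=3 groups=1 -> yes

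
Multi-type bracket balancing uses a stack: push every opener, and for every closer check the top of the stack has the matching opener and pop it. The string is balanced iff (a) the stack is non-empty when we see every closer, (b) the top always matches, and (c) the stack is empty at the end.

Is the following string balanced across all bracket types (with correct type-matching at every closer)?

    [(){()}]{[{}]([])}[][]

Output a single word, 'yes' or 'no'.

pos 0: push '['; stack = [
pos 1: push '('; stack = [(
pos 2: ')' matches '('; pop; stack = [
pos 3: push '{'; stack = [{
pos 4: push '('; stack = [{(
pos 5: ')' matches '('; pop; stack = [{
pos 6: '}' matches '{'; pop; stack = [
pos 7: ']' matches '['; pop; stack = (empty)
pos 8: push '{'; stack = {
pos 9: push '['; stack = {[
pos 10: push '{'; stack = {[{
pos 11: '}' matches '{'; pop; stack = {[
pos 12: ']' matches '['; pop; stack = {
pos 13: push '('; stack = {(
pos 14: push '['; stack = {([
pos 15: ']' matches '['; pop; stack = {(
pos 16: ')' matches '('; pop; stack = {
pos 17: '}' matches '{'; pop; stack = (empty)
pos 18: push '['; stack = [
pos 19: ']' matches '['; pop; stack = (empty)
pos 20: push '['; stack = [
pos 21: ']' matches '['; pop; stack = (empty)
end: stack empty → VALID
Verdict: properly nested → yes

Answer: yes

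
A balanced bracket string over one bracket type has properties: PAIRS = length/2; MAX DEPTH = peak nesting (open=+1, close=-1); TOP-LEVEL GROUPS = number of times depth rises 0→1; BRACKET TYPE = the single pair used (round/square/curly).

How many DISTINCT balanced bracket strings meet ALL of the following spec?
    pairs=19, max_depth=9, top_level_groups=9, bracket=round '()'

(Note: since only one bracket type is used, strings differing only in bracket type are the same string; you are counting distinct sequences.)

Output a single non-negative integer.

Spec: pairs=19 depth=9 groups=9
Count(depth <= 9) = 6215976
Count(depth <= 8) = 6213303
Count(depth == 9) = 6215976 - 6213303 = 2673

Answer: 2673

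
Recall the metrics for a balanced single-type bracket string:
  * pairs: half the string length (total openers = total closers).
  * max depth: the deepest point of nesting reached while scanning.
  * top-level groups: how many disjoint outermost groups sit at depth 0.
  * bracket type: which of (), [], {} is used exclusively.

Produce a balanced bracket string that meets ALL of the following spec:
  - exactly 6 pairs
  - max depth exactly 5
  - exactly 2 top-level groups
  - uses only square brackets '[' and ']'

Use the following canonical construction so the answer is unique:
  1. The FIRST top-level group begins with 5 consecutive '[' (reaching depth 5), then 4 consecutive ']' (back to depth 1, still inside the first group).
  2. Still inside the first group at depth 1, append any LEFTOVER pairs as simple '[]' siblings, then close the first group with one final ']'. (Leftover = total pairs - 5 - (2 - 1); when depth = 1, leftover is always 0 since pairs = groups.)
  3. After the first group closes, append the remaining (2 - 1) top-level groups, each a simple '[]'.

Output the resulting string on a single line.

Spec: pairs=6 depth=5 groups=2
Leftover pairs = 6 - 5 - (2-1) = 0
First group: deep chain of depth 5 + 0 sibling pairs
Remaining 1 groups: simple '[]' each

Answer: [[[[[]]]]][]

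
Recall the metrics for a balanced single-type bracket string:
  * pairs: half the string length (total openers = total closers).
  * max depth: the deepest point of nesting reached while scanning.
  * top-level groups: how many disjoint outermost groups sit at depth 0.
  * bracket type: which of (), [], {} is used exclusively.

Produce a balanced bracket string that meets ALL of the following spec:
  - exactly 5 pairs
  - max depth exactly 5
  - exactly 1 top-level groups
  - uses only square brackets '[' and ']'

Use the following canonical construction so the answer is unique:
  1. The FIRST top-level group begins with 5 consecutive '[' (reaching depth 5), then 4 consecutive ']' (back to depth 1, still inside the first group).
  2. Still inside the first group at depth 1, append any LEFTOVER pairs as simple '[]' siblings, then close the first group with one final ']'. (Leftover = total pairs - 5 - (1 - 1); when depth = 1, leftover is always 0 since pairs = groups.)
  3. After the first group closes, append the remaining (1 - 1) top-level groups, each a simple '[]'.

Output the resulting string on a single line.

Spec: pairs=5 depth=5 groups=1
Leftover pairs = 5 - 5 - (1-1) = 0
First group: deep chain of depth 5 + 0 sibling pairs
Remaining 0 groups: simple '[]' each

Answer: [[[[[]]]]]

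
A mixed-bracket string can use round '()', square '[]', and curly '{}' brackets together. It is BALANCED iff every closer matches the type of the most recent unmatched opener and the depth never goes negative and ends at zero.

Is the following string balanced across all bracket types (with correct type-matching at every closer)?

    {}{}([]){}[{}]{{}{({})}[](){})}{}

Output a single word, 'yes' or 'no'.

pos 0: push '{'; stack = {
pos 1: '}' matches '{'; pop; stack = (empty)
pos 2: push '{'; stack = {
pos 3: '}' matches '{'; pop; stack = (empty)
pos 4: push '('; stack = (
pos 5: push '['; stack = ([
pos 6: ']' matches '['; pop; stack = (
pos 7: ')' matches '('; pop; stack = (empty)
pos 8: push '{'; stack = {
pos 9: '}' matches '{'; pop; stack = (empty)
pos 10: push '['; stack = [
pos 11: push '{'; stack = [{
pos 12: '}' matches '{'; pop; stack = [
pos 13: ']' matches '['; pop; stack = (empty)
pos 14: push '{'; stack = {
pos 15: push '{'; stack = {{
pos 16: '}' matches '{'; pop; stack = {
pos 17: push '{'; stack = {{
pos 18: push '('; stack = {{(
pos 19: push '{'; stack = {{({
pos 20: '}' matches '{'; pop; stack = {{(
pos 21: ')' matches '('; pop; stack = {{
pos 22: '}' matches '{'; pop; stack = {
pos 23: push '['; stack = {[
pos 24: ']' matches '['; pop; stack = {
pos 25: push '('; stack = {(
pos 26: ')' matches '('; pop; stack = {
pos 27: push '{'; stack = {{
pos 28: '}' matches '{'; pop; stack = {
pos 29: saw closer ')' but top of stack is '{' (expected '}') → INVALID
Verdict: type mismatch at position 29: ')' closes '{' → no

Answer: no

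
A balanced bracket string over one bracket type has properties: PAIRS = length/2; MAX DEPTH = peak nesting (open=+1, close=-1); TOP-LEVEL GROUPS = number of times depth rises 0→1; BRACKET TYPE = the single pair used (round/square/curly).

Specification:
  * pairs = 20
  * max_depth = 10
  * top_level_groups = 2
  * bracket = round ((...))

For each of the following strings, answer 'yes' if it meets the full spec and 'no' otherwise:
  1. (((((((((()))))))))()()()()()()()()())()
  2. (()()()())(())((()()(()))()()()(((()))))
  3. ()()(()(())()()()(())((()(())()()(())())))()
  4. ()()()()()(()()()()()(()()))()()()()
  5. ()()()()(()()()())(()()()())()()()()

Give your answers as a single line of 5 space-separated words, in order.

String 1 '(((((((((()))))))))()()()()()()()()())()': depth seq [1 2 3 4 5 6 7 8 9 10 9 8 7 6 5 4 3 2 1 2 1 2 1 2 1 2 1 2 1 2 1 2 1 2 1 2 1 0 1 0]
  -> pairs=20 depth=10 groups=2 -> yes
String 2 '(()()()())(())((()()(()))()()()(((()))))': depth seq [1 2 1 2 1 2 1 2 1 0 1 2 1 0 1 2 3 2 3 2 3 4 3 2 1 2 1 2 1 2 1 2 3 4 5 4 3 2 1 0]
  -> pairs=20 depth=5 groups=3 -> no
String 3 '()()(()(())()()()(())((()(())()()(())())))()': depth seq [1 0 1 0 1 2 1 2 3 2 1 2 1 2 1 2 1 2 3 2 1 2 3 4 3 4 5 4 3 4 3 4 3 4 5 4 3 4 3 2 1 0 1 0]
  -> pairs=22 depth=5 groups=4 -> no
String 4 '()()()()()(()()()()()(()()))()()()()': depth seq [1 0 1 0 1 0 1 0 1 0 1 2 1 2 1 2 1 2 1 2 1 2 3 2 3 2 1 0 1 0 1 0 1 0 1 0]
  -> pairs=18 depth=3 groups=10 -> no
String 5 '()()()()(()()()())(()()()())()()()()': depth seq [1 0 1 0 1 0 1 0 1 2 1 2 1 2 1 2 1 0 1 2 1 2 1 2 1 2 1 0 1 0 1 0 1 0 1 0]
  -> pairs=18 depth=2 groups=10 -> no

Answer: yes no no no no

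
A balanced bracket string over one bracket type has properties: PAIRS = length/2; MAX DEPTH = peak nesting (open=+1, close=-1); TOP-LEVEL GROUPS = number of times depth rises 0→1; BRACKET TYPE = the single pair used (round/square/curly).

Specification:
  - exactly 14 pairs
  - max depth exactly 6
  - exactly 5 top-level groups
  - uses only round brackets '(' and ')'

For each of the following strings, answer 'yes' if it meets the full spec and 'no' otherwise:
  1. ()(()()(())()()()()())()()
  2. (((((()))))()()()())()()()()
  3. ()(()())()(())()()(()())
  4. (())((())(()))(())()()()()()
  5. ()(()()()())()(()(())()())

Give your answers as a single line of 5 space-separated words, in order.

Answer: no yes no no no

Derivation:
String 1 '()(()()(())()()()()())()()': depth seq [1 0 1 2 1 2 1 2 3 2 1 2 1 2 1 2 1 2 1 2 1 0 1 0 1 0]
  -> pairs=13 depth=3 groups=4 -> no
String 2 '(((((()))))()()()())()()()()': depth seq [1 2 3 4 5 6 5 4 3 2 1 2 1 2 1 2 1 2 1 0 1 0 1 0 1 0 1 0]
  -> pairs=14 depth=6 groups=5 -> yes
String 3 '()(()())()(())()()(()())': depth seq [1 0 1 2 1 2 1 0 1 0 1 2 1 0 1 0 1 0 1 2 1 2 1 0]
  -> pairs=12 depth=2 groups=7 -> no
String 4 '(())((())(()))(())()()()()()': depth seq [1 2 1 0 1 2 3 2 1 2 3 2 1 0 1 2 1 0 1 0 1 0 1 0 1 0 1 0]
  -> pairs=14 depth=3 groups=8 -> no
String 5 '()(()()()())()(()(())()())': depth seq [1 0 1 2 1 2 1 2 1 2 1 0 1 0 1 2 1 2 3 2 1 2 1 2 1 0]
  -> pairs=13 depth=3 groups=4 -> no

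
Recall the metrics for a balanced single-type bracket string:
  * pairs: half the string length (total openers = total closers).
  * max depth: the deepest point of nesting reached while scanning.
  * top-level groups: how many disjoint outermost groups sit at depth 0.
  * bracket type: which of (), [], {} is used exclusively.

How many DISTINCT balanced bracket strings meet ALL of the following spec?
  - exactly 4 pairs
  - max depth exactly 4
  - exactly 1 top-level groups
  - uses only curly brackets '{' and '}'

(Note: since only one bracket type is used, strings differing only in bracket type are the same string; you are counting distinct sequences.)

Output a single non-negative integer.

Answer: 1

Derivation:
Spec: pairs=4 depth=4 groups=1
Count(depth <= 4) = 5
Count(depth <= 3) = 4
Count(depth == 4) = 5 - 4 = 1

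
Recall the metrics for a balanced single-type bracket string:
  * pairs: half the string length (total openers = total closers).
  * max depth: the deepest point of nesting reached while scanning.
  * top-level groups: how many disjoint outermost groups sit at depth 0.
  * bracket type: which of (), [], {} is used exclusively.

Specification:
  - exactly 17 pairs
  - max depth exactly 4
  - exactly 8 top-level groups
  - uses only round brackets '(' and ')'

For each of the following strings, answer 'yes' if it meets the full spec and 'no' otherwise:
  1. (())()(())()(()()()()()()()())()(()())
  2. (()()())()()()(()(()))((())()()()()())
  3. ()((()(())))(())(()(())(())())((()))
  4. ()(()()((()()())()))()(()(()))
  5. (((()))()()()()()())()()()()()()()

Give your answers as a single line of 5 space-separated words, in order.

String 1 '(())()(())()(()()()()()()()())()(()())': depth seq [1 2 1 0 1 0 1 2 1 0 1 0 1 2 1 2 1 2 1 2 1 2 1 2 1 2 1 2 1 0 1 0 1 2 1 2 1 0]
  -> pairs=19 depth=2 groups=7 -> no
String 2 '(()()())()()()(()(()))((())()()()()())': depth seq [1 2 1 2 1 2 1 0 1 0 1 0 1 0 1 2 1 2 3 2 1 0 1 2 3 2 1 2 1 2 1 2 1 2 1 2 1 0]
  -> pairs=19 depth=3 groups=6 -> no
String 3 '()((()(())))(())(()(())(())())((()))': depth seq [1 0 1 2 3 2 3 4 3 2 1 0 1 2 1 0 1 2 1 2 3 2 1 2 3 2 1 2 1 0 1 2 3 2 1 0]
  -> pairs=18 depth=4 groups=5 -> no
String 4 '()(()()((()()())()))()(()(()))': depth seq [1 0 1 2 1 2 1 2 3 4 3 4 3 4 3 2 3 2 1 0 1 0 1 2 1 2 3 2 1 0]
  -> pairs=15 depth=4 groups=4 -> no
String 5 '(((()))()()()()()())()()()()()()()': depth seq [1 2 3 4 3 2 1 2 1 2 1 2 1 2 1 2 1 2 1 0 1 0 1 0 1 0 1 0 1 0 1 0 1 0]
  -> pairs=17 depth=4 groups=8 -> yes

Answer: no no no no yes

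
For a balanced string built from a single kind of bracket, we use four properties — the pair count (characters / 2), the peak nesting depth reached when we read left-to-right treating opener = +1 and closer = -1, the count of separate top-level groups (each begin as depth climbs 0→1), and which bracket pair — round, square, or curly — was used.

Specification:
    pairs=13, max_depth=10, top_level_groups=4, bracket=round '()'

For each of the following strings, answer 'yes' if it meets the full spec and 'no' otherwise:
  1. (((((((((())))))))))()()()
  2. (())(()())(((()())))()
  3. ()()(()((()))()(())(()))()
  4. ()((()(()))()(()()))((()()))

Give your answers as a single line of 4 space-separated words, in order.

Answer: yes no no no

Derivation:
String 1 '(((((((((())))))))))()()()': depth seq [1 2 3 4 5 6 7 8 9 10 9 8 7 6 5 4 3 2 1 0 1 0 1 0 1 0]
  -> pairs=13 depth=10 groups=4 -> yes
String 2 '(())(()())(((()())))()': depth seq [1 2 1 0 1 2 1 2 1 0 1 2 3 4 3 4 3 2 1 0 1 0]
  -> pairs=11 depth=4 groups=4 -> no
String 3 '()()(()((()))()(())(()))()': depth seq [1 0 1 0 1 2 1 2 3 4 3 2 1 2 1 2 3 2 1 2 3 2 1 0 1 0]
  -> pairs=13 depth=4 groups=4 -> no
String 4 '()((()(()))()(()()))((()()))': depth seq [1 0 1 2 3 2 3 4 3 2 1 2 1 2 3 2 3 2 1 0 1 2 3 2 3 2 1 0]
  -> pairs=14 depth=4 groups=3 -> no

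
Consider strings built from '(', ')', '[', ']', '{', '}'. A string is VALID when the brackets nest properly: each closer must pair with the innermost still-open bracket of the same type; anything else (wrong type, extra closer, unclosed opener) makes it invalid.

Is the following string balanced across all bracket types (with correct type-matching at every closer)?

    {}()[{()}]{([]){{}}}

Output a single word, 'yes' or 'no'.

Answer: yes

Derivation:
pos 0: push '{'; stack = {
pos 1: '}' matches '{'; pop; stack = (empty)
pos 2: push '('; stack = (
pos 3: ')' matches '('; pop; stack = (empty)
pos 4: push '['; stack = [
pos 5: push '{'; stack = [{
pos 6: push '('; stack = [{(
pos 7: ')' matches '('; pop; stack = [{
pos 8: '}' matches '{'; pop; stack = [
pos 9: ']' matches '['; pop; stack = (empty)
pos 10: push '{'; stack = {
pos 11: push '('; stack = {(
pos 12: push '['; stack = {([
pos 13: ']' matches '['; pop; stack = {(
pos 14: ')' matches '('; pop; stack = {
pos 15: push '{'; stack = {{
pos 16: push '{'; stack = {{{
pos 17: '}' matches '{'; pop; stack = {{
pos 18: '}' matches '{'; pop; stack = {
pos 19: '}' matches '{'; pop; stack = (empty)
end: stack empty → VALID
Verdict: properly nested → yes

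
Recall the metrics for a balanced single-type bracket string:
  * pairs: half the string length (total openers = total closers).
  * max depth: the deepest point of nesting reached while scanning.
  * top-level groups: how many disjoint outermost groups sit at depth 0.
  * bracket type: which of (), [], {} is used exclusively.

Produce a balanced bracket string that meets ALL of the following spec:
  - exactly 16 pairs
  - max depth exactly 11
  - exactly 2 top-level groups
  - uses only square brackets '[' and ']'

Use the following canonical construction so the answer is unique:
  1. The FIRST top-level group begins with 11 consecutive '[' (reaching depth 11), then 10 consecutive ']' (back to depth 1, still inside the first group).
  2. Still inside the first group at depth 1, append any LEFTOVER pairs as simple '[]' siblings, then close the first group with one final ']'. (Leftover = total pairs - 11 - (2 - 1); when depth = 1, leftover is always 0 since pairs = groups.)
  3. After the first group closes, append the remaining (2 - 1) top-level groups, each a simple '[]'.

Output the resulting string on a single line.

Answer: [[[[[[[[[[[]]]]]]]]]][][][][]][]

Derivation:
Spec: pairs=16 depth=11 groups=2
Leftover pairs = 16 - 11 - (2-1) = 4
First group: deep chain of depth 11 + 4 sibling pairs
Remaining 1 groups: simple '[]' each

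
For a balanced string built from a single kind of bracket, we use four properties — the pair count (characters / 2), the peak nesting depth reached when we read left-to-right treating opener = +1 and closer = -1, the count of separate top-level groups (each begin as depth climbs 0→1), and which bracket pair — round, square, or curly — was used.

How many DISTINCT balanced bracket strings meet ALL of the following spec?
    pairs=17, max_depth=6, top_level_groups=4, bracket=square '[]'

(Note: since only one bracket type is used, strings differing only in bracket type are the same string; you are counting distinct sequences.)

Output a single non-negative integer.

Answer: 3650856

Derivation:
Spec: pairs=17 depth=6 groups=4
Count(depth <= 6) = 13050152
Count(depth <= 5) = 9399296
Count(depth == 6) = 13050152 - 9399296 = 3650856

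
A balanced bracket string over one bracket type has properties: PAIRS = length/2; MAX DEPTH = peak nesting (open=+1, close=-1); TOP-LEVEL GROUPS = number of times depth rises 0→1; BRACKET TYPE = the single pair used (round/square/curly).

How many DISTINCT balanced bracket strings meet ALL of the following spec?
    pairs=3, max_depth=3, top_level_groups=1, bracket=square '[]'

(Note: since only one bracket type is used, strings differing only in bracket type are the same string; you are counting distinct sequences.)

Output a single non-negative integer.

Spec: pairs=3 depth=3 groups=1
Count(depth <= 3) = 2
Count(depth <= 2) = 1
Count(depth == 3) = 2 - 1 = 1

Answer: 1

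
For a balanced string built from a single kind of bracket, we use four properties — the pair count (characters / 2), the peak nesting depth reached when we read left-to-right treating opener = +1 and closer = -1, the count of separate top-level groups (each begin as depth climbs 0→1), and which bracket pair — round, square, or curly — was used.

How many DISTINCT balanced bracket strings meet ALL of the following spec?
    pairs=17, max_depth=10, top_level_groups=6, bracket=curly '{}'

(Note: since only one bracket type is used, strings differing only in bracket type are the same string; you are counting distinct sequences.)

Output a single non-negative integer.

Answer: 1638

Derivation:
Spec: pairs=17 depth=10 groups=6
Count(depth <= 10) = 4601460
Count(depth <= 9) = 4599822
Count(depth == 10) = 4601460 - 4599822 = 1638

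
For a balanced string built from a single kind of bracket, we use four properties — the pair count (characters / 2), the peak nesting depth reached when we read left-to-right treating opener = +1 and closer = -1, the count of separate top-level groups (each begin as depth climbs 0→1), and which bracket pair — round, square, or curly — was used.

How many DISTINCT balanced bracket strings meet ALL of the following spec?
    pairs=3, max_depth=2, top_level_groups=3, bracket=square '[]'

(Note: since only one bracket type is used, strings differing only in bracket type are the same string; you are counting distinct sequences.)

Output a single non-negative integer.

Spec: pairs=3 depth=2 groups=3
Count(depth <= 2) = 1
Count(depth <= 1) = 1
Count(depth == 2) = 1 - 1 = 0

Answer: 0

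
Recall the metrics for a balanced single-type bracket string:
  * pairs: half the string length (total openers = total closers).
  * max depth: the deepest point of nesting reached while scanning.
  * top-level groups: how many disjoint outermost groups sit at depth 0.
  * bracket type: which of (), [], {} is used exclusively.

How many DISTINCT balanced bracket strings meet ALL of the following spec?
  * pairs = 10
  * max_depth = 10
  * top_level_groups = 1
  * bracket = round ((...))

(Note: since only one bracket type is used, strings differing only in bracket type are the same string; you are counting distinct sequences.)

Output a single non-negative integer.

Spec: pairs=10 depth=10 groups=1
Count(depth <= 10) = 4862
Count(depth <= 9) = 4861
Count(depth == 10) = 4862 - 4861 = 1

Answer: 1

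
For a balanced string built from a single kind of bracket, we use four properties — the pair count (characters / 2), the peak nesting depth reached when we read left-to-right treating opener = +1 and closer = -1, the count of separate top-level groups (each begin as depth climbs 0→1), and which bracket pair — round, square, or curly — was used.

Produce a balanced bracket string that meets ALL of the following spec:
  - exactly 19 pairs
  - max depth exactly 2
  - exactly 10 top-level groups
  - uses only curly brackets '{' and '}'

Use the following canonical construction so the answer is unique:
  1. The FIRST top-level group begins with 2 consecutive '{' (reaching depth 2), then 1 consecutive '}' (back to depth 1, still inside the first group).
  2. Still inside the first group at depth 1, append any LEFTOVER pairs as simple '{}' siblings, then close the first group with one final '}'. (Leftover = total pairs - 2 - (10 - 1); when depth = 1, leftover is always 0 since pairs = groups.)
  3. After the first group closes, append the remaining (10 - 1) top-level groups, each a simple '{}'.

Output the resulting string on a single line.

Answer: {{}{}{}{}{}{}{}{}{}}{}{}{}{}{}{}{}{}{}

Derivation:
Spec: pairs=19 depth=2 groups=10
Leftover pairs = 19 - 2 - (10-1) = 8
First group: deep chain of depth 2 + 8 sibling pairs
Remaining 9 groups: simple '{}' each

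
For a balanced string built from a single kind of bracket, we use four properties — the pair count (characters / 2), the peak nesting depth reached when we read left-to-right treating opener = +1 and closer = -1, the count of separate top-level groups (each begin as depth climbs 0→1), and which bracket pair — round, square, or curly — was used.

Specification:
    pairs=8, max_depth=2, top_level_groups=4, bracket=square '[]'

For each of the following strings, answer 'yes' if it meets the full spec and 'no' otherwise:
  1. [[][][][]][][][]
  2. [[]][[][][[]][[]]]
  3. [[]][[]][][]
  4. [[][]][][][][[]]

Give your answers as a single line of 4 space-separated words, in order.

Answer: yes no no no

Derivation:
String 1 '[[][][][]][][][]': depth seq [1 2 1 2 1 2 1 2 1 0 1 0 1 0 1 0]
  -> pairs=8 depth=2 groups=4 -> yes
String 2 '[[]][[][][[]][[]]]': depth seq [1 2 1 0 1 2 1 2 1 2 3 2 1 2 3 2 1 0]
  -> pairs=9 depth=3 groups=2 -> no
String 3 '[[]][[]][][]': depth seq [1 2 1 0 1 2 1 0 1 0 1 0]
  -> pairs=6 depth=2 groups=4 -> no
String 4 '[[][]][][][][[]]': depth seq [1 2 1 2 1 0 1 0 1 0 1 0 1 2 1 0]
  -> pairs=8 depth=2 groups=5 -> no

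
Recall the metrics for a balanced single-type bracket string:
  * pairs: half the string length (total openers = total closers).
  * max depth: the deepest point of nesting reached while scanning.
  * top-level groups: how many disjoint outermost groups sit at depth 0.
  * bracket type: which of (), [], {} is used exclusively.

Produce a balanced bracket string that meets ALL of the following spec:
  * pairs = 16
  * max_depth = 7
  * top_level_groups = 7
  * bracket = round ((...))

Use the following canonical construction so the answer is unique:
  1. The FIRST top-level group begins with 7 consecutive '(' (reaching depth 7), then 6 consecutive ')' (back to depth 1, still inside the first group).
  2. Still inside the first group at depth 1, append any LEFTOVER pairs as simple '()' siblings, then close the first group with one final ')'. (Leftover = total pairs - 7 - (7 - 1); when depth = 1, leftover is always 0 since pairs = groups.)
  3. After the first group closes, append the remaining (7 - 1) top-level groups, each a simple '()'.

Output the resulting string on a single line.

Answer: ((((((())))))()()())()()()()()()

Derivation:
Spec: pairs=16 depth=7 groups=7
Leftover pairs = 16 - 7 - (7-1) = 3
First group: deep chain of depth 7 + 3 sibling pairs
Remaining 6 groups: simple '()' each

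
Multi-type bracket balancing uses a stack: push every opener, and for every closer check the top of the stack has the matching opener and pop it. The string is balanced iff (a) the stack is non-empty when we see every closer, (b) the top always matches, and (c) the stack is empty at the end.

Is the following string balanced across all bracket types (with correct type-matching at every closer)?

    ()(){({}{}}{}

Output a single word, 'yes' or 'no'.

Answer: no

Derivation:
pos 0: push '('; stack = (
pos 1: ')' matches '('; pop; stack = (empty)
pos 2: push '('; stack = (
pos 3: ')' matches '('; pop; stack = (empty)
pos 4: push '{'; stack = {
pos 5: push '('; stack = {(
pos 6: push '{'; stack = {({
pos 7: '}' matches '{'; pop; stack = {(
pos 8: push '{'; stack = {({
pos 9: '}' matches '{'; pop; stack = {(
pos 10: saw closer '}' but top of stack is '(' (expected ')') → INVALID
Verdict: type mismatch at position 10: '}' closes '(' → no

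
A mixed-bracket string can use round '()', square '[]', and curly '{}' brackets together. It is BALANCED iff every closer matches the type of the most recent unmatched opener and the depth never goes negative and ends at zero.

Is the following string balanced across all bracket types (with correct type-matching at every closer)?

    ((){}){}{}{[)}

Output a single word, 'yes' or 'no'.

pos 0: push '('; stack = (
pos 1: push '('; stack = ((
pos 2: ')' matches '('; pop; stack = (
pos 3: push '{'; stack = ({
pos 4: '}' matches '{'; pop; stack = (
pos 5: ')' matches '('; pop; stack = (empty)
pos 6: push '{'; stack = {
pos 7: '}' matches '{'; pop; stack = (empty)
pos 8: push '{'; stack = {
pos 9: '}' matches '{'; pop; stack = (empty)
pos 10: push '{'; stack = {
pos 11: push '['; stack = {[
pos 12: saw closer ')' but top of stack is '[' (expected ']') → INVALID
Verdict: type mismatch at position 12: ')' closes '[' → no

Answer: no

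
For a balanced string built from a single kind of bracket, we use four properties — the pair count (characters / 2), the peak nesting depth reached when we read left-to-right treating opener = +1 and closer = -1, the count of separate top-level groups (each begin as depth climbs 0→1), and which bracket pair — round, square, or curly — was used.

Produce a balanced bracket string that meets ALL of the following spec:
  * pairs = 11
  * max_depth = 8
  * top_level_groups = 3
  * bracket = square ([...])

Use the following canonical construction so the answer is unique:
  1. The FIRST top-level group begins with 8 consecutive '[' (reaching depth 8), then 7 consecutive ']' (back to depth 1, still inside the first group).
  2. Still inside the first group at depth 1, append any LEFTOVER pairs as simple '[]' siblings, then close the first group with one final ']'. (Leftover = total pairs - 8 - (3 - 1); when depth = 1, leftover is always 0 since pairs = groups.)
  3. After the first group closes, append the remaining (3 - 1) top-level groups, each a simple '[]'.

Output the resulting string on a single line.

Answer: [[[[[[[[]]]]]]][]][][]

Derivation:
Spec: pairs=11 depth=8 groups=3
Leftover pairs = 11 - 8 - (3-1) = 1
First group: deep chain of depth 8 + 1 sibling pairs
Remaining 2 groups: simple '[]' each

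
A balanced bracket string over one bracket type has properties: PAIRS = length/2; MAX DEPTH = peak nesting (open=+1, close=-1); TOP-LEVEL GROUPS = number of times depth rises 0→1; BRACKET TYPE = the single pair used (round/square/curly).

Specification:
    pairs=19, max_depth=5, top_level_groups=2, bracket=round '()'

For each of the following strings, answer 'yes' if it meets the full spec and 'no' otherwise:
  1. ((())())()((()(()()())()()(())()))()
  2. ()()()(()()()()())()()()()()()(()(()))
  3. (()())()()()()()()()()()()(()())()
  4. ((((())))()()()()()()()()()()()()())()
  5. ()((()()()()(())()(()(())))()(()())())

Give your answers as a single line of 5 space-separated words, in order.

Answer: no no no yes yes

Derivation:
String 1 '((())())()((()(()()())()()(())()))()': depth seq [1 2 3 2 1 2 1 0 1 0 1 2 3 2 3 4 3 4 3 4 3 2 3 2 3 2 3 4 3 2 3 2 1 0 1 0]
  -> pairs=18 depth=4 groups=4 -> no
String 2 '()()()(()()()()())()()()()()()(()(()))': depth seq [1 0 1 0 1 0 1 2 1 2 1 2 1 2 1 2 1 0 1 0 1 0 1 0 1 0 1 0 1 0 1 2 1 2 3 2 1 0]
  -> pairs=19 depth=3 groups=11 -> no
String 3 '(()())()()()()()()()()()()(()())()': depth seq [1 2 1 2 1 0 1 0 1 0 1 0 1 0 1 0 1 0 1 0 1 0 1 0 1 0 1 2 1 2 1 0 1 0]
  -> pairs=17 depth=2 groups=13 -> no
String 4 '((((())))()()()()()()()()()()()()())()': depth seq [1 2 3 4 5 4 3 2 1 2 1 2 1 2 1 2 1 2 1 2 1 2 1 2 1 2 1 2 1 2 1 2 1 2 1 0 1 0]
  -> pairs=19 depth=5 groups=2 -> yes
String 5 '()((()()()()(())()(()(())))()(()())())': depth seq [1 0 1 2 3 2 3 2 3 2 3 2 3 4 3 2 3 2 3 4 3 4 5 4 3 2 1 2 1 2 3 2 3 2 1 2 1 0]
  -> pairs=19 depth=5 groups=2 -> yes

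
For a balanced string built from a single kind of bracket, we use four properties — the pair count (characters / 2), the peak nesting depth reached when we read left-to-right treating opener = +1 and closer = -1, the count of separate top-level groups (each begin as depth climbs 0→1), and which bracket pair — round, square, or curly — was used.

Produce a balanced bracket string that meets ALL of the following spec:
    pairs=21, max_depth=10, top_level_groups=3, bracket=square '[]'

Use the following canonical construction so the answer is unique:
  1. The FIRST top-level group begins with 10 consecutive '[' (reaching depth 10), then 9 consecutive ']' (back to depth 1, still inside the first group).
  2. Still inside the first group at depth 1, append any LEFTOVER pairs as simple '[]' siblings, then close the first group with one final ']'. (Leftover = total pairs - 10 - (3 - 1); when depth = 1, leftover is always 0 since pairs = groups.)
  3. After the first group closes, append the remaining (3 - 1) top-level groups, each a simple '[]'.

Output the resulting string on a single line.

Answer: [[[[[[[[[[]]]]]]]]][][][][][][][][][]][][]

Derivation:
Spec: pairs=21 depth=10 groups=3
Leftover pairs = 21 - 10 - (3-1) = 9
First group: deep chain of depth 10 + 9 sibling pairs
Remaining 2 groups: simple '[]' each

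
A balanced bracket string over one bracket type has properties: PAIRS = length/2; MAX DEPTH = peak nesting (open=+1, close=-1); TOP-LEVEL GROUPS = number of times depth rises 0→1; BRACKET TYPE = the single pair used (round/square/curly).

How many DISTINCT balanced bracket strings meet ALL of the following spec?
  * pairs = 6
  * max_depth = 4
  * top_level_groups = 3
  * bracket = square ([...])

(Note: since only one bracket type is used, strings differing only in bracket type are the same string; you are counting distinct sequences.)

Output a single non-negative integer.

Answer: 3

Derivation:
Spec: pairs=6 depth=4 groups=3
Count(depth <= 4) = 28
Count(depth <= 3) = 25
Count(depth == 4) = 28 - 25 = 3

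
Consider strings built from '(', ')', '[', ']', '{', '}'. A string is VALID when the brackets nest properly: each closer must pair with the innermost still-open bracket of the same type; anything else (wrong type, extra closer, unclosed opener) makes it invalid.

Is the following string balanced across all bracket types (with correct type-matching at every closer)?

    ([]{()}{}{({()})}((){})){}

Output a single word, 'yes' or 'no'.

Answer: yes

Derivation:
pos 0: push '('; stack = (
pos 1: push '['; stack = ([
pos 2: ']' matches '['; pop; stack = (
pos 3: push '{'; stack = ({
pos 4: push '('; stack = ({(
pos 5: ')' matches '('; pop; stack = ({
pos 6: '}' matches '{'; pop; stack = (
pos 7: push '{'; stack = ({
pos 8: '}' matches '{'; pop; stack = (
pos 9: push '{'; stack = ({
pos 10: push '('; stack = ({(
pos 11: push '{'; stack = ({({
pos 12: push '('; stack = ({({(
pos 13: ')' matches '('; pop; stack = ({({
pos 14: '}' matches '{'; pop; stack = ({(
pos 15: ')' matches '('; pop; stack = ({
pos 16: '}' matches '{'; pop; stack = (
pos 17: push '('; stack = ((
pos 18: push '('; stack = (((
pos 19: ')' matches '('; pop; stack = ((
pos 20: push '{'; stack = (({
pos 21: '}' matches '{'; pop; stack = ((
pos 22: ')' matches '('; pop; stack = (
pos 23: ')' matches '('; pop; stack = (empty)
pos 24: push '{'; stack = {
pos 25: '}' matches '{'; pop; stack = (empty)
end: stack empty → VALID
Verdict: properly nested → yes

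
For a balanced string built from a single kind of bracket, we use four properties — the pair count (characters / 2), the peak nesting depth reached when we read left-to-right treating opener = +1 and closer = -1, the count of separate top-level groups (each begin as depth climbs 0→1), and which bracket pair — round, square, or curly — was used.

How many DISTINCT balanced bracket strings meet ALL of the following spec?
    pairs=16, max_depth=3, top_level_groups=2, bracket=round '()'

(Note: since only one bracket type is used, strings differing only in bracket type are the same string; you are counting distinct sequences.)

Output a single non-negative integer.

Answer: 69617

Derivation:
Spec: pairs=16 depth=3 groups=2
Count(depth <= 3) = 69632
Count(depth <= 2) = 15
Count(depth == 3) = 69632 - 15 = 69617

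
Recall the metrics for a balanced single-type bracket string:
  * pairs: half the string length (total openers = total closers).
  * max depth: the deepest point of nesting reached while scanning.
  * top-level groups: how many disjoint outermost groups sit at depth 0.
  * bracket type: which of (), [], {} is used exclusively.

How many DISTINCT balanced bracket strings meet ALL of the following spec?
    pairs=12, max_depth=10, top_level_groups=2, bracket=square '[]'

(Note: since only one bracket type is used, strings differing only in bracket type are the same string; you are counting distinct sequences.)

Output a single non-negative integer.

Answer: 36

Derivation:
Spec: pairs=12 depth=10 groups=2
Count(depth <= 10) = 58784
Count(depth <= 9) = 58748
Count(depth == 10) = 58784 - 58748 = 36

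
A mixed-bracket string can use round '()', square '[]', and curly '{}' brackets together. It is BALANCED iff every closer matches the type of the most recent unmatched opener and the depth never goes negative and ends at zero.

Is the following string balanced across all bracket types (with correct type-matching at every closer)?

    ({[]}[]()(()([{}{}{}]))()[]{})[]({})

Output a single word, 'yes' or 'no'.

Answer: yes

Derivation:
pos 0: push '('; stack = (
pos 1: push '{'; stack = ({
pos 2: push '['; stack = ({[
pos 3: ']' matches '['; pop; stack = ({
pos 4: '}' matches '{'; pop; stack = (
pos 5: push '['; stack = ([
pos 6: ']' matches '['; pop; stack = (
pos 7: push '('; stack = ((
pos 8: ')' matches '('; pop; stack = (
pos 9: push '('; stack = ((
pos 10: push '('; stack = (((
pos 11: ')' matches '('; pop; stack = ((
pos 12: push '('; stack = (((
pos 13: push '['; stack = ((([
pos 14: push '{'; stack = ((([{
pos 15: '}' matches '{'; pop; stack = ((([
pos 16: push '{'; stack = ((([{
pos 17: '}' matches '{'; pop; stack = ((([
pos 18: push '{'; stack = ((([{
pos 19: '}' matches '{'; pop; stack = ((([
pos 20: ']' matches '['; pop; stack = (((
pos 21: ')' matches '('; pop; stack = ((
pos 22: ')' matches '('; pop; stack = (
pos 23: push '('; stack = ((
pos 24: ')' matches '('; pop; stack = (
pos 25: push '['; stack = ([
pos 26: ']' matches '['; pop; stack = (
pos 27: push '{'; stack = ({
pos 28: '}' matches '{'; pop; stack = (
pos 29: ')' matches '('; pop; stack = (empty)
pos 30: push '['; stack = [
pos 31: ']' matches '['; pop; stack = (empty)
pos 32: push '('; stack = (
pos 33: push '{'; stack = ({
pos 34: '}' matches '{'; pop; stack = (
pos 35: ')' matches '('; pop; stack = (empty)
end: stack empty → VALID
Verdict: properly nested → yes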